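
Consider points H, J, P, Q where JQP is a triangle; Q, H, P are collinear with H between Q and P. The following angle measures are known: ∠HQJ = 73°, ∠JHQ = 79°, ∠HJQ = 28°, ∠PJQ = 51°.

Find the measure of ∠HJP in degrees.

1. ∠JQP = 73°  [H on ray QP]
2. ∠JHP = 101°  [linear pair at H on QP]
3. ∠JPQ = 56°  [△JQP]
4. ∠HPJ = 56°  [H on ray PQ]
5. ∠HJP = 23°  [△JHP]

∠HJP = 23°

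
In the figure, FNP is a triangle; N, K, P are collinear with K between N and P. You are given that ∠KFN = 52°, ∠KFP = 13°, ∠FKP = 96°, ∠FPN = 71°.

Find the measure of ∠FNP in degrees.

1. ∠FKN = 84°  [linear pair at K on NP]
2. ∠FNK = 44°  [△FNK]
3. ∠FNP = 44°  [K on ray NP]

∠FNP = 44°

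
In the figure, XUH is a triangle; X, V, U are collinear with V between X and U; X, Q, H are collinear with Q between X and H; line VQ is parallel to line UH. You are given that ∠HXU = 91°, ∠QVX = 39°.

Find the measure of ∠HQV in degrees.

∠HQV = 130°

1. ∠QXV = 91°  [V on XU, Q on XH]
2. ∠VQX = 50°  [△XVQ]
3. ∠HQV = 130°  [linear pair at Q on XH]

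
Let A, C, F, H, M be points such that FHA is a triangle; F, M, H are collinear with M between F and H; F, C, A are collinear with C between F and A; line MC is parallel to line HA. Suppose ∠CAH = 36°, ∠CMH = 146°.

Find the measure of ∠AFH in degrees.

∠AFH = 110°

1. ∠FAH = 36°  [C on ray AF]
2. ∠CMF = 34°  [linear pair at M on FH]
3. ∠FCM = 36°  [MC∥HA, corresponding at C]
4. ∠CFM = 110°  [△FMC]
5. ∠AFH = 110°  [M on FH, C on FA]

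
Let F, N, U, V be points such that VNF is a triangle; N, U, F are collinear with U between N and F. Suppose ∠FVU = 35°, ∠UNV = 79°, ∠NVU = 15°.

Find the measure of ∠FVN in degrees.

1. ∠NUV = 86°  [△VNU]
2. ∠FNV = 79°  [U on ray NF]
3. ∠FUV = 94°  [linear pair at U on NF]
4. ∠UFV = 51°  [△VUF]
5. ∠NFV = 51°  [U on ray FN]
6. ∠FVN = 50°  [△VNF]

∠FVN = 50°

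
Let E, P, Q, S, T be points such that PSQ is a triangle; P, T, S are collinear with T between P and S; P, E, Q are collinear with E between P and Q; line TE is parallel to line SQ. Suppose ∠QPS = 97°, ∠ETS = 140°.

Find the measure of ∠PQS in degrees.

∠PQS = 43°

1. ∠EPT = 97°  [T on PS, E on PQ]
2. ∠ETP = 40°  [linear pair at T on PS]
3. ∠PET = 43°  [△PTE]
4. ∠PQS = 43°  [TE∥SQ, corresponding at E]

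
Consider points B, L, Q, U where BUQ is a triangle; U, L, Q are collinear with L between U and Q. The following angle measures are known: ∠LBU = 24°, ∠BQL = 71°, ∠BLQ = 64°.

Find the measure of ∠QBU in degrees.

∠QBU = 69°

1. ∠BQU = 71°  [L on ray QU]
2. ∠BLU = 116°  [linear pair at L on UQ]
3. ∠BUL = 40°  [△BUL]
4. ∠BUQ = 40°  [L on ray UQ]
5. ∠QBU = 69°  [△BUQ]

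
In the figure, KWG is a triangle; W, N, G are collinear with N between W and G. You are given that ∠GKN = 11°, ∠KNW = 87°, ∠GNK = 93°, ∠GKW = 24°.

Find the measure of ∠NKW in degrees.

∠NKW = 13°

1. ∠KGN = 76°  [△KNG]
2. ∠KGW = 76°  [N on ray GW]
3. ∠GWK = 80°  [△KWG]
4. ∠KWN = 80°  [N on ray WG]
5. ∠NKW = 13°  [△KWN]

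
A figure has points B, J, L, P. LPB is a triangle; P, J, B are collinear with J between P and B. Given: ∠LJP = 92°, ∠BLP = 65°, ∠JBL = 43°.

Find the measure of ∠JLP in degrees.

1. ∠LBP = 43°  [J on ray BP]
2. ∠BPL = 72°  [△LPB]
3. ∠JPL = 72°  [J on ray PB]
4. ∠JLP = 16°  [△LPJ]

∠JLP = 16°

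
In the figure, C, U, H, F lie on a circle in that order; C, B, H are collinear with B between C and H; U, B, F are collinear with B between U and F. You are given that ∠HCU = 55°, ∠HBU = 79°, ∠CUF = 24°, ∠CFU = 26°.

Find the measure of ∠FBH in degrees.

∠FBH = 101°

1. ∠HFU = 55°  [same arc UH]
2. ∠CHF = 24°  [same arc CF]
3. ∠FBH = 101°  [△HBF]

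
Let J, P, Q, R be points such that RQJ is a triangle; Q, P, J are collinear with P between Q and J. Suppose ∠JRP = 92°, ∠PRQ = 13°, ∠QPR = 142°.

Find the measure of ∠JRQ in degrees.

1. ∠PQR = 25°  [△RQP]
2. ∠JPR = 38°  [linear pair at P on QJ]
3. ∠JQR = 25°  [P on ray QJ]
4. ∠PJR = 50°  [△RPJ]
5. ∠QJR = 50°  [P on ray JQ]
6. ∠JRQ = 105°  [△RQJ]

∠JRQ = 105°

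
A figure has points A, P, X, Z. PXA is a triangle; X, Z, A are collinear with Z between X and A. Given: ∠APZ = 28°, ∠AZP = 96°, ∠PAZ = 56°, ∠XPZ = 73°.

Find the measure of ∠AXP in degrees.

1. ∠PZX = 84°  [linear pair at Z on XA]
2. ∠PXZ = 23°  [△PXZ]
3. ∠AXP = 23°  [Z on ray XA]

∠AXP = 23°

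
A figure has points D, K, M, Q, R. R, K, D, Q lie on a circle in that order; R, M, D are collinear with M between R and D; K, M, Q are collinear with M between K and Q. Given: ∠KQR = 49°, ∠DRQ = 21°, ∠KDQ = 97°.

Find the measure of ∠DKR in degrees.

1. ∠KDR = 49°  [same arc RK]
2. ∠DKQ = 21°  [same arc DQ]
3. ∠DQK = 62°  [△KDQ]
4. ∠DRK = 62°  [same arc KD]
5. ∠DKR = 69°  [△RKD]

∠DKR = 69°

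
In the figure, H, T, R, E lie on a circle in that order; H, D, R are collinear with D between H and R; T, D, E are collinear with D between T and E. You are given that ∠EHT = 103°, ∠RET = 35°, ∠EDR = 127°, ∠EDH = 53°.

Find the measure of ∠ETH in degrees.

∠ETH = 18°

1. ∠RHT = 35°  [same arc TR]
2. ∠HDT = 127°  [vertical angles at D]
3. ∠ETH = 18°  [△HDT]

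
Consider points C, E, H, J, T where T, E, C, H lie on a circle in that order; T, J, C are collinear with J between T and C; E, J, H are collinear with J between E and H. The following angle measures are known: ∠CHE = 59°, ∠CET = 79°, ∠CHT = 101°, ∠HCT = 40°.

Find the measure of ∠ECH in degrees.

∠ECH = 82°

1. ∠CTH = 39°  [△TCH]
2. ∠CEH = 39°  [same arc CH]
3. ∠ECH = 82°  [△ECH]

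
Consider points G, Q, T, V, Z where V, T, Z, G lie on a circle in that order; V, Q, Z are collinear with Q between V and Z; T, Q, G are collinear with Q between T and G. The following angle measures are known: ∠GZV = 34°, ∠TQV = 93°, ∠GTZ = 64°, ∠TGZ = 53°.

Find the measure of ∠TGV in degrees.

∠TGV = 29°

1. ∠GQZ = 93°  [△ZQG]
2. ∠GVZ = 64°  [same arc ZG]
3. ∠GQV = 87°  [linear pair at Q on VZ]
4. ∠TGV = 29°  [△VQG]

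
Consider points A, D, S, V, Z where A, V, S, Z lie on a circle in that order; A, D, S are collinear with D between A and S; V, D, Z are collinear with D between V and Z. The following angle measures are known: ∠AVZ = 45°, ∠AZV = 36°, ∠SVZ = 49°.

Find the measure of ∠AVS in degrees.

1. ∠ASZ = 45°  [same arc AZ]
2. ∠SAZ = 49°  [same arc SZ]
3. ∠AZS = 86°  [△ASZ]
4. ∠AVS = 94°  [cyclic AVSZ, opposite ∠V+∠Z]

∠AVS = 94°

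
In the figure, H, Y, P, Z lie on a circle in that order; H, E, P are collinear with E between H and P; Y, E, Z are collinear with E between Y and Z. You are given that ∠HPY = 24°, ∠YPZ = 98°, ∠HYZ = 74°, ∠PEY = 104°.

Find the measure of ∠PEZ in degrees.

1. ∠PYZ = 52°  [△YEP]
2. ∠PZY = 30°  [△YPZ]
3. ∠HPZ = 74°  [same arc HZ]
4. ∠PEZ = 76°  [△PEZ]

∠PEZ = 76°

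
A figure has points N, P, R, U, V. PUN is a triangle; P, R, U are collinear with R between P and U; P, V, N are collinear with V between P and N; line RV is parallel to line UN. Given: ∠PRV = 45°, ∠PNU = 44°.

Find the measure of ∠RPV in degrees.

1. ∠NUP = 45°  [RV∥UN, corresponding at R]
2. ∠NPU = 91°  [△PUN]
3. ∠RPV = 91°  [R on PU, V on PN]

∠RPV = 91°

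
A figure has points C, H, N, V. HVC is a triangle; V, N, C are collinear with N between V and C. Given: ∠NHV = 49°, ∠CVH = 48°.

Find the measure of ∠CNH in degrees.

1. ∠HVN = 48°  [N on ray VC]
2. ∠HNV = 83°  [△HVN]
3. ∠CNH = 97°  [linear pair at N on VC]

∠CNH = 97°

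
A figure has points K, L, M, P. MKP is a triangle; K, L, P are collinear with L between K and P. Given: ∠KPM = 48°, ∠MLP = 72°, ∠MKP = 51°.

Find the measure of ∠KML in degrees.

1. ∠KLM = 108°  [linear pair at L on KP]
2. ∠LKM = 51°  [L on ray KP]
3. ∠KML = 21°  [△MKL]

∠KML = 21°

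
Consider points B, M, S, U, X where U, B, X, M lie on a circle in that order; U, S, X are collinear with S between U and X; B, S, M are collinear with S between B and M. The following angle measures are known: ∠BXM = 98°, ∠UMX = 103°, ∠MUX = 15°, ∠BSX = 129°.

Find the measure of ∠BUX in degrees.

∠BUX = 67°

1. ∠UBX = 77°  [cyclic UBXM, opposite ∠B+∠M]
2. ∠MBX = 15°  [same arc XM]
3. ∠BXU = 36°  [△BSX]
4. ∠BUX = 67°  [△UBX]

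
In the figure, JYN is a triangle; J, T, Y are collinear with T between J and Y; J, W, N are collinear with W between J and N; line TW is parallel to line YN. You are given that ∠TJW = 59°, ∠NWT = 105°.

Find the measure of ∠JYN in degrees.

∠JYN = 46°

1. ∠JWT = 75°  [linear pair at W on JN]
2. ∠JTW = 46°  [△JTW]
3. ∠JYN = 46°  [TW∥YN, corresponding at T]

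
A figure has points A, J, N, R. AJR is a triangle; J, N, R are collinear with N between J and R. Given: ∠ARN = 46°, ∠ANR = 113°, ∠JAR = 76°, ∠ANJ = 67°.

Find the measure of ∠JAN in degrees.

∠JAN = 55°

1. ∠ARJ = 46°  [N on ray RJ]
2. ∠AJR = 58°  [△AJR]
3. ∠AJN = 58°  [N on ray JR]
4. ∠JAN = 55°  [△AJN]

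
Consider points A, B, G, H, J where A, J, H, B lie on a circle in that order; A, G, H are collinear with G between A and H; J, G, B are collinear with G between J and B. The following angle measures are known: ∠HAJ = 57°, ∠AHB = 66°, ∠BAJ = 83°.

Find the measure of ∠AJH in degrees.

1. ∠AJB = 66°  [same arc AB]
2. ∠ABJ = 31°  [△AJB]
3. ∠AHJ = 31°  [same arc AJ]
4. ∠AJH = 92°  [△AJH]

∠AJH = 92°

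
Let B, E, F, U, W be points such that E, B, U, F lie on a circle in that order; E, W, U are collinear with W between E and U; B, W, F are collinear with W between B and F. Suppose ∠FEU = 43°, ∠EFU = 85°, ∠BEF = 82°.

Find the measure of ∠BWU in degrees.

1. ∠FBU = 43°  [same arc UF]
2. ∠EUF = 52°  [△EUF]
3. ∠BUF = 98°  [cyclic EBUF, opposite ∠E+∠U]
4. ∠BFU = 39°  [△BUF]
5. ∠EBF = 52°  [same arc EF]
6. ∠BEU = 39°  [same arc BU]
7. ∠BWE = 89°  [△EWB]
8. ∠BWU = 91°  [linear pair at W on EU]

∠BWU = 91°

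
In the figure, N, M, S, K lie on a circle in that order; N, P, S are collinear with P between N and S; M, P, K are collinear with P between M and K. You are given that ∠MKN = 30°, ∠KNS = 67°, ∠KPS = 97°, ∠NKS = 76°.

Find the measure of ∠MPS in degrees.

∠MPS = 83°

1. ∠MSN = 30°  [same arc NM]
2. ∠KMS = 67°  [same arc SK]
3. ∠MPS = 83°  [△MPS]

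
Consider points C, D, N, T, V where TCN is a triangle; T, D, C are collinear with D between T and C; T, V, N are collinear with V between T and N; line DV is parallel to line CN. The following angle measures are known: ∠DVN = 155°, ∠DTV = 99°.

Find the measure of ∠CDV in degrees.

1. ∠DVT = 25°  [linear pair at V on TN]
2. ∠TDV = 56°  [△TDV]
3. ∠CDV = 124°  [linear pair at D on TC]

∠CDV = 124°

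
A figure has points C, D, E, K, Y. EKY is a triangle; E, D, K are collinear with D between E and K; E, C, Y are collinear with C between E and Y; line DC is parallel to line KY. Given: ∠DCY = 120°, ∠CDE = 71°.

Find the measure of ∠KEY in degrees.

1. ∠DCE = 60°  [linear pair at C on EY]
2. ∠CED = 49°  [△EDC]
3. ∠KEY = 49°  [D on EK, C on EY]

∠KEY = 49°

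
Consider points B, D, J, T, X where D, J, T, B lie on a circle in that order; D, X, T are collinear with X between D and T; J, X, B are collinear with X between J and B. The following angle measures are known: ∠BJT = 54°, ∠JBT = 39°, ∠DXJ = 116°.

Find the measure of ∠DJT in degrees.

∠DJT = 79°

1. ∠JDT = 39°  [same arc JT]
2. ∠JXT = 64°  [linear pair at X on DT]
3. ∠DTJ = 62°  [△JXT]
4. ∠DJT = 79°  [△DJT]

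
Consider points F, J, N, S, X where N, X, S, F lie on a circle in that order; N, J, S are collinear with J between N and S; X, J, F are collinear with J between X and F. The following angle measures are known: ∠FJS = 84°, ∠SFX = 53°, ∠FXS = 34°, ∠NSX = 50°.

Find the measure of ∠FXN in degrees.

1. ∠NJX = 84°  [vertical angles at J]
2. ∠SNX = 53°  [same arc XS]
3. ∠FXN = 43°  [△NJX]

∠FXN = 43°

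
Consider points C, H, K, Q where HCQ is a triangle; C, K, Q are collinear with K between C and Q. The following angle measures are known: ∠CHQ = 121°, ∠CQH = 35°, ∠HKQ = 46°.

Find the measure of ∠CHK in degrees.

∠CHK = 22°

1. ∠HCQ = 24°  [△HCQ]
2. ∠CKH = 134°  [linear pair at K on CQ]
3. ∠HCK = 24°  [K on ray CQ]
4. ∠CHK = 22°  [△HCK]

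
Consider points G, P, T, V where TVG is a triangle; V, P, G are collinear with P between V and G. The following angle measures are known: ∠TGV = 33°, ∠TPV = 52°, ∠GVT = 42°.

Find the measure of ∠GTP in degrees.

1. ∠PGT = 33°  [P on ray GV]
2. ∠GPT = 128°  [linear pair at P on VG]
3. ∠GTP = 19°  [△TPG]

∠GTP = 19°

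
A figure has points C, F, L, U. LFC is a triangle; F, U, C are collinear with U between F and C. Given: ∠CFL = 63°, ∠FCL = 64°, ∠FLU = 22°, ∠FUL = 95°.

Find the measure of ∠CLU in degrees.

∠CLU = 31°

1. ∠LCU = 64°  [U on ray CF]
2. ∠CUL = 85°  [linear pair at U on FC]
3. ∠CLU = 31°  [△LUC]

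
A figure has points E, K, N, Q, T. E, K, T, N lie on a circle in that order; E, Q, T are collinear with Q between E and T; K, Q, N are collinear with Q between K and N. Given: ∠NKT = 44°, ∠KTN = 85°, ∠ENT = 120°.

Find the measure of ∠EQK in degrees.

1. ∠NET = 44°  [same arc TN]
2. ∠KNT = 51°  [△KTN]
3. ∠ETN = 16°  [△ETN]
4. ∠KET = 51°  [same arc KT]
5. ∠EKN = 16°  [same arc EN]
6. ∠EQK = 113°  [△EQK]

∠EQK = 113°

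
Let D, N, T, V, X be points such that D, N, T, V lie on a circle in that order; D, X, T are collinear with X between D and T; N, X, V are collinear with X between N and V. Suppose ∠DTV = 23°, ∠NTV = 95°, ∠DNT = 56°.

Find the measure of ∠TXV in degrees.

∠TXV = 105°

1. ∠DNV = 23°  [same arc DV]
2. ∠NDV = 85°  [cyclic DNTV, opposite ∠D+∠T]
3. ∠DVT = 124°  [cyclic DNTV, opposite ∠N+∠V]
4. ∠DVN = 72°  [△DNV]
5. ∠TDV = 33°  [△DTV]
6. ∠DXV = 75°  [△DXV]
7. ∠TXV = 105°  [linear pair at X on DT]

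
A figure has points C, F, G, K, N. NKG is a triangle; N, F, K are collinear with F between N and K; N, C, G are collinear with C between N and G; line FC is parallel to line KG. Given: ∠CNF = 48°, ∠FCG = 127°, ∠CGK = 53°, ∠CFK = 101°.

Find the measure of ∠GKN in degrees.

∠GKN = 79°

1. ∠GNK = 48°  [F on NK, C on NG]
2. ∠KGN = 53°  [C on ray GN]
3. ∠GKN = 79°  [△NKG]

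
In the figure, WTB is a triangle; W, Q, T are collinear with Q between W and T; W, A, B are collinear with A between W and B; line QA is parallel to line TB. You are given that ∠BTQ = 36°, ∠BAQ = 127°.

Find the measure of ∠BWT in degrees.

1. ∠BTW = 36°  [Q on ray TW]
2. ∠QAW = 53°  [linear pair at A on WB]
3. ∠AQW = 36°  [QA∥TB, corresponding at Q]
4. ∠AWQ = 91°  [△WQA]
5. ∠BWT = 91°  [Q on WT, A on WB]

∠BWT = 91°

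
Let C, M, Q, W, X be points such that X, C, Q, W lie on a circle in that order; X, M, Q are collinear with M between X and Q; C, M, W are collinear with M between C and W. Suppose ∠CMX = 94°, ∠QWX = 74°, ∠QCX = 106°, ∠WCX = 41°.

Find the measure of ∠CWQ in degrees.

∠CWQ = 45°

1. ∠QMW = 94°  [vertical angles at M]
2. ∠WQX = 41°  [same arc XW]
3. ∠CWQ = 45°  [△QMW]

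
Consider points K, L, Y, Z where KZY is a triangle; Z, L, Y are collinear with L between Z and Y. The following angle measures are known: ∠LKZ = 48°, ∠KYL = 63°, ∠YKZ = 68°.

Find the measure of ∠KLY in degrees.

∠KLY = 97°

1. ∠KYZ = 63°  [L on ray YZ]
2. ∠KZY = 49°  [△KZY]
3. ∠KZL = 49°  [L on ray ZY]
4. ∠KLZ = 83°  [△KZL]
5. ∠KLY = 97°  [linear pair at L on ZY]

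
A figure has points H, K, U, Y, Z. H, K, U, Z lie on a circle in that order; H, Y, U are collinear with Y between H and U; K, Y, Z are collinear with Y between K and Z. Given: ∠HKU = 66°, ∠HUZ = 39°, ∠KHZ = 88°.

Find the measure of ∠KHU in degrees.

∠KHU = 61°

1. ∠HZU = 114°  [cyclic HKUZ, opposite ∠K+∠Z]
2. ∠UHZ = 27°  [△HUZ]
3. ∠KUZ = 92°  [cyclic HKUZ, opposite ∠H+∠U]
4. ∠UKZ = 27°  [same arc UZ]
5. ∠KZU = 61°  [△KUZ]
6. ∠KHU = 61°  [same arc KU]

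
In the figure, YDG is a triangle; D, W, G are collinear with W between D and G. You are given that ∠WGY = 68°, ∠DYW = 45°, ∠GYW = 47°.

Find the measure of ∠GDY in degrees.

∠GDY = 20°

1. ∠GWY = 65°  [△YWG]
2. ∠DWY = 115°  [linear pair at W on DG]
3. ∠WDY = 20°  [△YDW]
4. ∠GDY = 20°  [W on ray DG]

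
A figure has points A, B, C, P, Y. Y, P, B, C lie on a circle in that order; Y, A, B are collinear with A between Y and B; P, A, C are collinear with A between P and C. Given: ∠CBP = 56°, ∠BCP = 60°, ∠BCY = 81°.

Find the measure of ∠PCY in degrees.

1. ∠BYP = 60°  [same arc PB]
2. ∠BPY = 99°  [cyclic YPBC, opposite ∠P+∠C]
3. ∠PBY = 21°  [△YPB]
4. ∠PCY = 21°  [same arc YP]

∠PCY = 21°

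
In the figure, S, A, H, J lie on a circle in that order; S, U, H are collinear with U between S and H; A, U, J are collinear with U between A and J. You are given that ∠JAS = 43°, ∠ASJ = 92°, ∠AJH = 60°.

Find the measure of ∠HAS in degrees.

∠HAS = 75°

1. ∠AJS = 45°  [△SAJ]
2. ∠ASH = 60°  [same arc AH]
3. ∠AHS = 45°  [same arc SA]
4. ∠HAS = 75°  [△SAH]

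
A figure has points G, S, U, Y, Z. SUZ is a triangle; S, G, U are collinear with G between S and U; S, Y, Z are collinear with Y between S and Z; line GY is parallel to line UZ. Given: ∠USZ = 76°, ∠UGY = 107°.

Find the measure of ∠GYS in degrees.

∠GYS = 31°

1. ∠GSY = 76°  [G on SU, Y on SZ]
2. ∠SGY = 73°  [linear pair at G on SU]
3. ∠GYS = 31°  [△SGY]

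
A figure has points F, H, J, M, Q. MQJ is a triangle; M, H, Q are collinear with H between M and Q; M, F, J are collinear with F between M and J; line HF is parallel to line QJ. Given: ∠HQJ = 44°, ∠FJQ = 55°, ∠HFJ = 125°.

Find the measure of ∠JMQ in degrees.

∠JMQ = 81°

1. ∠JQM = 44°  [H on ray QM]
2. ∠MJQ = 55°  [F on ray JM]
3. ∠JMQ = 81°  [△MQJ]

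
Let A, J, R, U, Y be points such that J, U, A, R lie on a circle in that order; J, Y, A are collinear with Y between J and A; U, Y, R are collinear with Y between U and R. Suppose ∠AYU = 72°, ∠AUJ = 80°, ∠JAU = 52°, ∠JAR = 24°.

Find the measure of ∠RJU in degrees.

∠RJU = 104°

1. ∠JRU = 52°  [same arc JU]
2. ∠JUR = 24°  [same arc JR]
3. ∠RJU = 104°  [△JUR]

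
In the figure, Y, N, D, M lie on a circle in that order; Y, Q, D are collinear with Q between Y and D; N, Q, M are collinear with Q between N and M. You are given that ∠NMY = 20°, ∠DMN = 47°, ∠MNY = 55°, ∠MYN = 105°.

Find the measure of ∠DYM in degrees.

∠DYM = 58°

1. ∠MDN = 75°  [cyclic YNDM, opposite ∠Y+∠D]
2. ∠DNM = 58°  [△NDM]
3. ∠DYM = 58°  [same arc DM]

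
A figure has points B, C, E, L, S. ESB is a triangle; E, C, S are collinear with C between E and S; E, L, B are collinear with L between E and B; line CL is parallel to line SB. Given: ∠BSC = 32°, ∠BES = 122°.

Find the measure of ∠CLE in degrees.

∠CLE = 26°

1. ∠BSE = 32°  [C on ray SE]
2. ∠EBS = 26°  [△ESB]
3. ∠CLE = 26°  [CL∥SB, corresponding at L]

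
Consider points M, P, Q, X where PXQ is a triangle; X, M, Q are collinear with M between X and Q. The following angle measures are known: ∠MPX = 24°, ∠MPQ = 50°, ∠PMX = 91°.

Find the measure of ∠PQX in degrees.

1. ∠PMQ = 89°  [linear pair at M on XQ]
2. ∠MQP = 41°  [△PMQ]
3. ∠PQX = 41°  [M on ray QX]

∠PQX = 41°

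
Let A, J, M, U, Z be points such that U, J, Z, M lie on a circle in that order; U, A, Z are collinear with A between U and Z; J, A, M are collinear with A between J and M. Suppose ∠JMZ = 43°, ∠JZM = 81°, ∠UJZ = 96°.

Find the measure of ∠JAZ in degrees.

1. ∠JUZ = 43°  [same arc JZ]
2. ∠MJZ = 56°  [△JZM]
3. ∠JZU = 41°  [△UJZ]
4. ∠JAZ = 83°  [△JAZ]

∠JAZ = 83°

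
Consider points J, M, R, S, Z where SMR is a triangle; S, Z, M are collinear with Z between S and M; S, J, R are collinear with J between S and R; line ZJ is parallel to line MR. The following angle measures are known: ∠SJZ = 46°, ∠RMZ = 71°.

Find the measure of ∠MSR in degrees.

1. ∠MRS = 46°  [ZJ∥MR, corresponding at J]
2. ∠RMS = 71°  [Z on ray MS]
3. ∠MSR = 63°  [△SMR]

∠MSR = 63°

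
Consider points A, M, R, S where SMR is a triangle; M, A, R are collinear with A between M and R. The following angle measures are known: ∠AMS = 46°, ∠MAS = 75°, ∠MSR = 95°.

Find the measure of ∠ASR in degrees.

∠ASR = 36°

1. ∠RMS = 46°  [A on ray MR]
2. ∠RAS = 105°  [linear pair at A on MR]
3. ∠MRS = 39°  [△SMR]
4. ∠ARS = 39°  [A on ray RM]
5. ∠ASR = 36°  [△SAR]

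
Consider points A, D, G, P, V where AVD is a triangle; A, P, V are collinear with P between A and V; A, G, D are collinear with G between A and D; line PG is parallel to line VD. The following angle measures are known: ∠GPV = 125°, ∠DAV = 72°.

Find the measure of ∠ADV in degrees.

1. ∠APG = 55°  [linear pair at P on AV]
2. ∠GAP = 72°  [P on AV, G on AD]
3. ∠AGP = 53°  [△APG]
4. ∠ADV = 53°  [PG∥VD, corresponding at G]

∠ADV = 53°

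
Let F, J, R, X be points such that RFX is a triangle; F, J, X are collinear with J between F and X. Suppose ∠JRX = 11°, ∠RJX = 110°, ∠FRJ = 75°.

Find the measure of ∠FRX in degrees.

1. ∠JXR = 59°  [△RJX]
2. ∠FJR = 70°  [linear pair at J on FX]
3. ∠JFR = 35°  [△RFJ]
4. ∠FXR = 59°  [J on ray XF]
5. ∠RFX = 35°  [J on ray FX]
6. ∠FRX = 86°  [△RFX]

∠FRX = 86°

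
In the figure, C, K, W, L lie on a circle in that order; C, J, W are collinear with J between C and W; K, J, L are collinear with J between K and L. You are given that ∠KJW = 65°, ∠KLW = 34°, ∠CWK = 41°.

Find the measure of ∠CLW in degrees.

1. ∠KCW = 34°  [same arc KW]
2. ∠CKW = 105°  [△CKW]
3. ∠CLW = 75°  [cyclic CKWL, opposite ∠K+∠L]

∠CLW = 75°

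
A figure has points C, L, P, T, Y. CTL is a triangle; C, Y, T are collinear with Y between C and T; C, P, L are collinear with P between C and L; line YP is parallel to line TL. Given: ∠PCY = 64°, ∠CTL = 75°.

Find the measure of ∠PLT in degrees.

1. ∠LCT = 64°  [Y on CT, P on CL]
2. ∠CLT = 41°  [△CTL]
3. ∠PLT = 41°  [P on ray LC]

∠PLT = 41°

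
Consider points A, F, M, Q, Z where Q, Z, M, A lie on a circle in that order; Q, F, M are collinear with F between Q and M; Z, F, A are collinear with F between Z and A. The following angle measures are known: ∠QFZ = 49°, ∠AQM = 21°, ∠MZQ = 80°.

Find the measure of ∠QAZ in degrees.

1. ∠AFM = 49°  [vertical angles at F]
2. ∠AFQ = 131°  [linear pair at F on QM]
3. ∠QAZ = 28°  [△QFA]

∠QAZ = 28°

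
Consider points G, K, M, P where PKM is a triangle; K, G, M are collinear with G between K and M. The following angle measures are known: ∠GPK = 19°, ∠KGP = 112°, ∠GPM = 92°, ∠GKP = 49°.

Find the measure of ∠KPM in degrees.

∠KPM = 111°

1. ∠MGP = 68°  [linear pair at G on KM]
2. ∠GMP = 20°  [△PGM]
3. ∠MKP = 49°  [G on ray KM]
4. ∠KMP = 20°  [G on ray MK]
5. ∠KPM = 111°  [△PKM]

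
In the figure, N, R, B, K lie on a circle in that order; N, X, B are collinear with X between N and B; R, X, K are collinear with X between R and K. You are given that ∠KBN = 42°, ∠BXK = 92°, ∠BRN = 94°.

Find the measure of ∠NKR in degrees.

1. ∠KXN = 88°  [linear pair at X on NB]
2. ∠BKN = 86°  [cyclic NRBK, opposite ∠R+∠K]
3. ∠BNK = 52°  [△NBK]
4. ∠NKR = 40°  [△NXK]

∠NKR = 40°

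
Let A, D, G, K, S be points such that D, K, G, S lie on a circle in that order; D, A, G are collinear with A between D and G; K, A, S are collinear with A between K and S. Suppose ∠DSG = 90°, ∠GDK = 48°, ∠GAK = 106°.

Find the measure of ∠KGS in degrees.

1. ∠DKG = 90°  [cyclic DKGS, opposite ∠K+∠S]
2. ∠GSK = 48°  [same arc KG]
3. ∠DGK = 42°  [△DKG]
4. ∠GKS = 32°  [△KAG]
5. ∠KGS = 100°  [△KGS]

∠KGS = 100°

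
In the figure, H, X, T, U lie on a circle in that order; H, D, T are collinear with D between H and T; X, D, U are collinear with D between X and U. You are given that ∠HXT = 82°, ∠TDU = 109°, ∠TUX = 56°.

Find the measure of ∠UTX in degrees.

1. ∠HUT = 98°  [cyclic HXTU, opposite ∠X+∠U]
2. ∠HTU = 15°  [△TDU]
3. ∠THU = 67°  [△HTU]
4. ∠TXU = 67°  [same arc TU]
5. ∠UTX = 57°  [△XTU]

∠UTX = 57°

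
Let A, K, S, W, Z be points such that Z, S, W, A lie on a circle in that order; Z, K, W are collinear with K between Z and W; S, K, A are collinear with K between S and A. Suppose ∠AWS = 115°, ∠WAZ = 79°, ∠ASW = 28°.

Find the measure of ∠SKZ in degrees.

∠SKZ = 70°

1. ∠SAW = 37°  [△SWA]
2. ∠WSZ = 101°  [cyclic ZSWA, opposite ∠S+∠A]
3. ∠SZW = 37°  [same arc SW]
4. ∠SWZ = 42°  [△ZSW]
5. ∠SKW = 110°  [△SKW]
6. ∠SKZ = 70°  [linear pair at K on ZW]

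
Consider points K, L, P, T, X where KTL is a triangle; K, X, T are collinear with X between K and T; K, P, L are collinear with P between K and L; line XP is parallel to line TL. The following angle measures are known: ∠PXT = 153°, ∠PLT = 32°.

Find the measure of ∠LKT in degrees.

1. ∠KXP = 27°  [linear pair at X on KT]
2. ∠KLT = 32°  [P on ray LK]
3. ∠KTL = 27°  [XP∥TL, corresponding at X]
4. ∠LKT = 121°  [△KTL]

∠LKT = 121°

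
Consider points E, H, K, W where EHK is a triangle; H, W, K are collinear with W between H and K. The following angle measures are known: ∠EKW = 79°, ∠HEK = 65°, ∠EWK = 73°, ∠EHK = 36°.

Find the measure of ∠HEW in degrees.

1. ∠EWH = 107°  [linear pair at W on HK]
2. ∠EHW = 36°  [W on ray HK]
3. ∠HEW = 37°  [△EHW]

∠HEW = 37°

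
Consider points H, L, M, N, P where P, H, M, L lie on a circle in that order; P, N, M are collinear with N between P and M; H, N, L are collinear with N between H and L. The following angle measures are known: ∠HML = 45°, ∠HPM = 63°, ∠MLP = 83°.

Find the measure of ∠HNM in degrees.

1. ∠HLM = 63°  [same arc HM]
2. ∠MHP = 97°  [cyclic PHML, opposite ∠H+∠L]
3. ∠LHM = 72°  [△HML]
4. ∠HMP = 20°  [△PHM]
5. ∠HNM = 88°  [△HNM]

∠HNM = 88°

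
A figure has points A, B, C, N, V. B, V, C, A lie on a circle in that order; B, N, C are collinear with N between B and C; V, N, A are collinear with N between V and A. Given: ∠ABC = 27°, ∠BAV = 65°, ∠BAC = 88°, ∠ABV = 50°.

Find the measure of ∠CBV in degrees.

∠CBV = 23°

1. ∠BCV = 65°  [same arc BV]
2. ∠BVC = 92°  [cyclic BVCA, opposite ∠V+∠A]
3. ∠CBV = 23°  [△BVC]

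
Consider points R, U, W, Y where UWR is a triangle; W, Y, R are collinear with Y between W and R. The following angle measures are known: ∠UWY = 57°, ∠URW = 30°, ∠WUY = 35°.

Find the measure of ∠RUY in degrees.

1. ∠UYW = 88°  [△UWY]
2. ∠URY = 30°  [Y on ray RW]
3. ∠RYU = 92°  [linear pair at Y on WR]
4. ∠RUY = 58°  [△UYR]

∠RUY = 58°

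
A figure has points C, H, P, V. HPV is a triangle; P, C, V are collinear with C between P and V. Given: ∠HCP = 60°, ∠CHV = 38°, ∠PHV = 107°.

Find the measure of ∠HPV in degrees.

1. ∠HCV = 120°  [linear pair at C on PV]
2. ∠CVH = 22°  [△HCV]
3. ∠HVP = 22°  [C on ray VP]
4. ∠HPV = 51°  [△HPV]

∠HPV = 51°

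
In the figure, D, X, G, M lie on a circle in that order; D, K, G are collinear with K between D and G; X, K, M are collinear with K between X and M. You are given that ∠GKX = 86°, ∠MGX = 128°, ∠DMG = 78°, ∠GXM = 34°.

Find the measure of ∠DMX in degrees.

∠DMX = 60°

1. ∠DKM = 86°  [vertical angles at K]
2. ∠GDM = 34°  [same arc GM]
3. ∠DMX = 60°  [△DKM]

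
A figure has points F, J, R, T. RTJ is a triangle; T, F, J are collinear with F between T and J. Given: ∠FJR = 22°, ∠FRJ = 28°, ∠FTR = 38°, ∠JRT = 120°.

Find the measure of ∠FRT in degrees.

∠FRT = 92°

1. ∠JFR = 130°  [△RFJ]
2. ∠RFT = 50°  [linear pair at F on TJ]
3. ∠FRT = 92°  [△RTF]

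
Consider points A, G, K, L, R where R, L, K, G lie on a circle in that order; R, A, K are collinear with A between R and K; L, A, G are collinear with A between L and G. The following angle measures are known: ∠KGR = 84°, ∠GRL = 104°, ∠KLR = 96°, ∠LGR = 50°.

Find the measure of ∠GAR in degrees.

∠GAR = 60°

1. ∠GLR = 26°  [△RLG]
2. ∠GKR = 26°  [same arc RG]
3. ∠GRK = 70°  [△RKG]
4. ∠GAR = 60°  [△RAG]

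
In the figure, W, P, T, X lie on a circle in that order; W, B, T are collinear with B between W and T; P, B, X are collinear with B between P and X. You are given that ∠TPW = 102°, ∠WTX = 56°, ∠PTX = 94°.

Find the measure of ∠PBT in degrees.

∠PBT = 96°

1. ∠TXW = 78°  [cyclic WPTX, opposite ∠P+∠X]
2. ∠WPX = 56°  [same arc WX]
3. ∠TWX = 46°  [△WTX]
4. ∠PWX = 86°  [cyclic WPTX, opposite ∠W+∠T]
5. ∠PXW = 38°  [△WPX]
6. ∠TPX = 46°  [same arc TX]
7. ∠PTW = 38°  [same arc WP]
8. ∠PBT = 96°  [△PBT]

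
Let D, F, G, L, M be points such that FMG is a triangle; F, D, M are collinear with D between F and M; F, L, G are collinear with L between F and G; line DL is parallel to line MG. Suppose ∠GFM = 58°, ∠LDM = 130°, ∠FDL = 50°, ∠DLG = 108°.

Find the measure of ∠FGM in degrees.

1. ∠DFL = 58°  [D on FM, L on FG]
2. ∠DLF = 72°  [△FDL]
3. ∠FGM = 72°  [DL∥MG, corresponding at L]

∠FGM = 72°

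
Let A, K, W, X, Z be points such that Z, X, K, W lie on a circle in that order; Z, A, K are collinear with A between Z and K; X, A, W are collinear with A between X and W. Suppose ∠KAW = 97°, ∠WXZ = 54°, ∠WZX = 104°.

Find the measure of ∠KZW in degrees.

1. ∠WAZ = 83°  [linear pair at A on ZK]
2. ∠XWZ = 22°  [△ZXW]
3. ∠KZW = 75°  [△ZAW]

∠KZW = 75°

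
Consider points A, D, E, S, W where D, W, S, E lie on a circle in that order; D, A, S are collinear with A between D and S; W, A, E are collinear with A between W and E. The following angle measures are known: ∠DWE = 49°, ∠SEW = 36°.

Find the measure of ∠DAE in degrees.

1. ∠DSE = 49°  [same arc DE]
2. ∠EAS = 95°  [△SAE]
3. ∠DAE = 85°  [linear pair at A on DS]

∠DAE = 85°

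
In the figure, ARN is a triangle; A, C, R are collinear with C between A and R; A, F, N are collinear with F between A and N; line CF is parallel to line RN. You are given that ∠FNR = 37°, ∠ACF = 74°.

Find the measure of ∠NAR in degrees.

∠NAR = 69°

1. ∠ANR = 37°  [F on ray NA]
2. ∠ARN = 74°  [CF∥RN, corresponding at C]
3. ∠NAR = 69°  [△ARN]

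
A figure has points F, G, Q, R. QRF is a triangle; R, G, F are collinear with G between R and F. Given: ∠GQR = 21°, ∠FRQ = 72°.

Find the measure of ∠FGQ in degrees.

∠FGQ = 93°

1. ∠GRQ = 72°  [G on ray RF]
2. ∠QGR = 87°  [△QRG]
3. ∠FGQ = 93°  [linear pair at G on RF]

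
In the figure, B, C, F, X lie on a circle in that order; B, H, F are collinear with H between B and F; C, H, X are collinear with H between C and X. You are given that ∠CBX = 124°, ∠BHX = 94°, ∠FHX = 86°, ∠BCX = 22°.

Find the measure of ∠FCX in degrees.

∠FCX = 52°

1. ∠BXC = 34°  [△BCX]
2. ∠CHF = 94°  [vertical angles at H]
3. ∠BFC = 34°  [same arc BC]
4. ∠FCX = 52°  [△CHF]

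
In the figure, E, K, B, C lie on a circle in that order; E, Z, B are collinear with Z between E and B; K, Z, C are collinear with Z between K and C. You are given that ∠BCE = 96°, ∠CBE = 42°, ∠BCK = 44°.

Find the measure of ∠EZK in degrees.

1. ∠CKE = 42°  [same arc EC]
2. ∠BEK = 44°  [same arc KB]
3. ∠EZK = 94°  [△EZK]

∠EZK = 94°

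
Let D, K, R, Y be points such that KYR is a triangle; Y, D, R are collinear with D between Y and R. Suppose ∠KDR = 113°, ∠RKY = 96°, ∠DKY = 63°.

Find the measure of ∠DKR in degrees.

1. ∠KDY = 67°  [linear pair at D on YR]
2. ∠DYK = 50°  [△KYD]
3. ∠KYR = 50°  [D on ray YR]
4. ∠KRY = 34°  [△KYR]
5. ∠DRK = 34°  [D on ray RY]
6. ∠DKR = 33°  [△KDR]

∠DKR = 33°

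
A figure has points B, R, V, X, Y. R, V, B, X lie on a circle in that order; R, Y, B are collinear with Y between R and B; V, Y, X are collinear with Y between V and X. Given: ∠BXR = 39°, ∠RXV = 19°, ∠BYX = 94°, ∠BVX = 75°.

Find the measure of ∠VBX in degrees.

1. ∠BVR = 141°  [cyclic RVBX, opposite ∠V+∠X]
2. ∠RBV = 19°  [same arc RV]
3. ∠BRV = 20°  [△RVB]
4. ∠BXV = 20°  [same arc VB]
5. ∠VBX = 85°  [△VBX]

∠VBX = 85°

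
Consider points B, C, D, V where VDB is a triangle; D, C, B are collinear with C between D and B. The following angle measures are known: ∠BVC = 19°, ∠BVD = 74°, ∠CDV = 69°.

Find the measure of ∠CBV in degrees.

1. ∠BDV = 69°  [C on ray DB]
2. ∠DBV = 37°  [△VDB]
3. ∠CBV = 37°  [C on ray BD]

∠CBV = 37°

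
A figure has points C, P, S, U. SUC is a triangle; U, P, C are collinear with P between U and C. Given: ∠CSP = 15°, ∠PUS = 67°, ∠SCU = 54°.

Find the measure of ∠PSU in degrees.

∠PSU = 44°

1. ∠PCS = 54°  [P on ray CU]
2. ∠CPS = 111°  [△SPC]
3. ∠SPU = 69°  [linear pair at P on UC]
4. ∠PSU = 44°  [△SUP]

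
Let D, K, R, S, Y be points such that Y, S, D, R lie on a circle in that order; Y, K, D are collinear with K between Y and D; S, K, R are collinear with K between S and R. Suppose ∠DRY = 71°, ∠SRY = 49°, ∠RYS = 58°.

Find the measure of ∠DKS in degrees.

∠DKS = 95°

1. ∠DSY = 109°  [cyclic YSDR, opposite ∠S+∠R]
2. ∠SDY = 49°  [same arc YS]
3. ∠RSY = 73°  [△YSR]
4. ∠DYS = 22°  [△YSD]
5. ∠SKY = 85°  [△YKS]
6. ∠DKS = 95°  [linear pair at K on YD]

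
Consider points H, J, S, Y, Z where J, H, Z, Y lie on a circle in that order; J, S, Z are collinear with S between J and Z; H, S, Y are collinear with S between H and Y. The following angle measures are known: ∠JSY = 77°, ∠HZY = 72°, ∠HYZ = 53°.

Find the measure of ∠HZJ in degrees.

1. ∠HSZ = 77°  [vertical angles at S]
2. ∠YHZ = 55°  [△HZY]
3. ∠HZJ = 48°  [△HSZ]

∠HZJ = 48°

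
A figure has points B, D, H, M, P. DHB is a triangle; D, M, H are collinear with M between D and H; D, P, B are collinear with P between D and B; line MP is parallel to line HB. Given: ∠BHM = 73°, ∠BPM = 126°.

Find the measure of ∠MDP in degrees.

1. ∠BHD = 73°  [M on ray HD]
2. ∠DPM = 54°  [linear pair at P on DB]
3. ∠DMP = 73°  [MP∥HB, corresponding at M]
4. ∠MDP = 53°  [△DMP]

∠MDP = 53°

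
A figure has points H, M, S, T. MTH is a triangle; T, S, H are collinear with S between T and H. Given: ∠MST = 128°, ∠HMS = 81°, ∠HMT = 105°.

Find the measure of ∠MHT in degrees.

1. ∠HSM = 52°  [linear pair at S on TH]
2. ∠MHS = 47°  [△MSH]
3. ∠MHT = 47°  [S on ray HT]

∠MHT = 47°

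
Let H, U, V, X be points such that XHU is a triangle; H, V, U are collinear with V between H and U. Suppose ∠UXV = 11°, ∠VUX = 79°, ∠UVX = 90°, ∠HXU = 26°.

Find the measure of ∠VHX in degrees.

∠VHX = 75°

1. ∠HUX = 79°  [V on ray UH]
2. ∠UHX = 75°  [△XHU]
3. ∠VHX = 75°  [V on ray HU]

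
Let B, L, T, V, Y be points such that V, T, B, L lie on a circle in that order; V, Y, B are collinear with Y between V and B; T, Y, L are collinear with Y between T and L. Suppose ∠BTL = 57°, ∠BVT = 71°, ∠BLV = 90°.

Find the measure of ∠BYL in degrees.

∠BYL = 76°

1. ∠BVL = 57°  [same arc BL]
2. ∠BLT = 71°  [same arc TB]
3. ∠LBV = 33°  [△VBL]
4. ∠BYL = 76°  [△BYL]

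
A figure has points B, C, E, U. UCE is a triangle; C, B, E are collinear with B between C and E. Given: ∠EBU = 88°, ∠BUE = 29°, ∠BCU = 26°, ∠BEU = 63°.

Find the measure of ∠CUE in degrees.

∠CUE = 91°

1. ∠ECU = 26°  [B on ray CE]
2. ∠CEU = 63°  [B on ray EC]
3. ∠CUE = 91°  [△UCE]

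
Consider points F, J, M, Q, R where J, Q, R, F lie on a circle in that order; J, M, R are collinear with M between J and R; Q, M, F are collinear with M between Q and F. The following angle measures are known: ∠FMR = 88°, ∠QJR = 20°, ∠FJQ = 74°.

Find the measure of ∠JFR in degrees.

∠JFR = 54°

1. ∠JMQ = 88°  [vertical angles at M]
2. ∠FMJ = 92°  [linear pair at M on JR]
3. ∠QFR = 20°  [same arc QR]
4. ∠FQJ = 72°  [△JMQ]
5. ∠JFQ = 34°  [△JQF]
6. ∠FJR = 54°  [△JMF]
7. ∠FRJ = 72°  [△RMF]
8. ∠JFR = 54°  [△JRF]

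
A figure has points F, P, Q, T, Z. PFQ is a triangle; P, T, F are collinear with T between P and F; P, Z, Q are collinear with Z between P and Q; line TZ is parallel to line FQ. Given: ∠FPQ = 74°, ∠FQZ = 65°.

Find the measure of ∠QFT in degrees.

∠QFT = 41°

1. ∠FQP = 65°  [Z on ray QP]
2. ∠PFQ = 41°  [△PFQ]
3. ∠QFT = 41°  [T on ray FP]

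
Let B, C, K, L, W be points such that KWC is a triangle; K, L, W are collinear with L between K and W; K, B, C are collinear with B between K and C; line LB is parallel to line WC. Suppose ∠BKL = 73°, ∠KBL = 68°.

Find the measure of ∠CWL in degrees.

∠CWL = 39°

1. ∠BLK = 39°  [△KLB]
2. ∠BLW = 141°  [linear pair at L on KW]
3. ∠CWL = 39°  [LB∥WC, co-interior at W–L]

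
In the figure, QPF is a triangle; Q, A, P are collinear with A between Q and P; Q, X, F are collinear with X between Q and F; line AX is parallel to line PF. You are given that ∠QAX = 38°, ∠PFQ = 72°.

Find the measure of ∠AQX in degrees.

1. ∠FPQ = 38°  [AX∥PF, corresponding at A]
2. ∠FQP = 70°  [△QPF]
3. ∠AQX = 70°  [A on QP, X on QF]

∠AQX = 70°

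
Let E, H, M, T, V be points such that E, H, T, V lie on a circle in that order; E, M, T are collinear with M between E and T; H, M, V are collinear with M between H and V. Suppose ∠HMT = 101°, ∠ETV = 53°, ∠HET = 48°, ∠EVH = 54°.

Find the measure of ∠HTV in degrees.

∠HTV = 107°

1. ∠EHV = 53°  [same arc EV]
2. ∠HEV = 73°  [△EHV]
3. ∠HTV = 107°  [cyclic EHTV, opposite ∠E+∠T]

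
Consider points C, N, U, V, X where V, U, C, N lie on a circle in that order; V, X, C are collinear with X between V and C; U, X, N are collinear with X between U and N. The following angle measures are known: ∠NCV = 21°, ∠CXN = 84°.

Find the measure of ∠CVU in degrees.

∠CVU = 75°

1. ∠NUV = 21°  [same arc VN]
2. ∠UXV = 84°  [vertical angles at X]
3. ∠CVU = 75°  [△VXU]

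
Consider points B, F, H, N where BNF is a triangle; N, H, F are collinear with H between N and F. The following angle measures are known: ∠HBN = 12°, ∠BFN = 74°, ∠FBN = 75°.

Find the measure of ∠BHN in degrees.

1. ∠BNF = 31°  [△BNF]
2. ∠BNH = 31°  [H on ray NF]
3. ∠BHN = 137°  [△BNH]

∠BHN = 137°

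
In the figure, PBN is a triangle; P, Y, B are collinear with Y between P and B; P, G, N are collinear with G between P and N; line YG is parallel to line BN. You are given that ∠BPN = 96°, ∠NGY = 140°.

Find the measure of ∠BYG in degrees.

∠BYG = 136°

1. ∠GPY = 96°  [Y on PB, G on PN]
2. ∠PGY = 40°  [linear pair at G on PN]
3. ∠GYP = 44°  [△PYG]
4. ∠BYG = 136°  [linear pair at Y on PB]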